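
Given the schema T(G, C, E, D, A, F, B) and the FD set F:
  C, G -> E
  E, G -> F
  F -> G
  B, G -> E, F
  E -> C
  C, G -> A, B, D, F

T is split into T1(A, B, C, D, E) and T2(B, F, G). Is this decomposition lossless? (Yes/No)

T1 ∩ T2 = {B}; its closure under F is {B}.
T1 ⊄ {B} and T2 ⊄ {B}, so the split is lossy.

No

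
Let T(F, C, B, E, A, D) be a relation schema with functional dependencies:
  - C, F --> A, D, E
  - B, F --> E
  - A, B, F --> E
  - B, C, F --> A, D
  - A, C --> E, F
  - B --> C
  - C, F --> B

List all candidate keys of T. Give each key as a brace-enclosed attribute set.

{A, B}⁺ = {A, B, C, D, E, F} — all of the relation — so {A, B} is a candidate key.
{A, C}⁺ = {A, B, C, D, E, F} — all of the relation — so {A, C} is a candidate key.
{B, F}⁺ = {A, B, C, D, E, F} — all of the relation — so {B, F} is a candidate key.
{C, F}⁺ = {A, B, C, D, E, F} — all of the relation — so {C, F} is a candidate key.
No proper subset of any of these is a key, and no other minimal superkey exists.

{A, B}, {A, C}, {B, F}, {C, F}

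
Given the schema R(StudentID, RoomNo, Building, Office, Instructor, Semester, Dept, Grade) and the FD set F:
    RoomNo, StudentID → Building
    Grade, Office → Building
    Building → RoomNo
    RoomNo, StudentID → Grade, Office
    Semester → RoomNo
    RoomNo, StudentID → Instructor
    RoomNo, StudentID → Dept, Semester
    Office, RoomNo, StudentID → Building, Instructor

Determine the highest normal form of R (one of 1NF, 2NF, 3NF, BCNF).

Candidate keys: {Building, StudentID}, {Grade, Office, StudentID}, {RoomNo, StudentID}, {Semester, StudentID}. Prime attributes: {Building, Grade, Office, RoomNo, Semester, StudentID}.
Grade, Office → Building breaks BCNF: {Grade, Office}⁺ = {Building, Grade, Office, RoomNo}, so {Grade, Office} is not a superkey.
Its right-hand attributes {Building} are all prime, as are those of every other non-superkey FD — the relation is in 3NF.

3NF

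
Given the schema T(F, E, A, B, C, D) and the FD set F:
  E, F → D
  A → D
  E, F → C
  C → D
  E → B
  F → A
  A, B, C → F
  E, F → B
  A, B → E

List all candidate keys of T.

Closure of {B, F} is {A, B, C, D, E, F}, the whole schema; {B, F} is a candidate key.
Closure of {E, F} is {A, B, C, D, E, F}, the whole schema; {E, F} is a candidate key.
Closure of {A, B, C} is {A, B, C, D, E, F}, the whole schema; {A, B, C} is a candidate key.
Closure of {A, C, E} is {A, B, C, D, E, F}, the whole schema; {A, C, E} is a candidate key.
Any other superkey properly contains one of these, so there are no further candidate keys.

{A, B, C}, {A, C, E}, {B, F}, {E, F}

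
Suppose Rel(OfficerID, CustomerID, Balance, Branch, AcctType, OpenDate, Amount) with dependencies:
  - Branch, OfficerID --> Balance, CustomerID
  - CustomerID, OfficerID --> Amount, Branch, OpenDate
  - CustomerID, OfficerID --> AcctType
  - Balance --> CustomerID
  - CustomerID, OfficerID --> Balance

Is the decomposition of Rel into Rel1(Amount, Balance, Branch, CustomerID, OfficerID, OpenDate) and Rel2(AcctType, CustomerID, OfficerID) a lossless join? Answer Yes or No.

Rel1 ∩ Rel2 = {CustomerID, OfficerID}; its closure under F is {AcctType, Amount, Balance, Branch, CustomerID, OfficerID, OpenDate}.
This includes all of Rel1, so the common attributes are a superkey of Rel1 — the join is lossless.

Yes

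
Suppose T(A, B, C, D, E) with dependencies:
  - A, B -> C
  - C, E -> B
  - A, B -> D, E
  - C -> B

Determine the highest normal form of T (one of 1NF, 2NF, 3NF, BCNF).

Candidate keys: {A, B}, {A, C}. Prime attributes: {A, B, C}.
C, E -> B: {C, E}⁺ = {B, C, E}, which is not all of the attributes, so the left side is not a superkey — BCNF is violated.
But every attribute on its right side ({B}) is prime, and the same holds for every other non-superkey FD, so 3NF still holds.

3NF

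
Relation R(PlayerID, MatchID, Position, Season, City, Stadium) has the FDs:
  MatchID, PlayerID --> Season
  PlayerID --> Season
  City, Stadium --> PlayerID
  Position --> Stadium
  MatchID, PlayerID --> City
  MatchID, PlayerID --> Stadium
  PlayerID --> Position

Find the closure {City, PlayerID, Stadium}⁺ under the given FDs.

Start with {City, PlayerID, Stadium}.
PlayerID --> Season applies; add {Season} → now {City, PlayerID, Season, Stadium}.
PlayerID --> Position applies; add {Position} → now {City, PlayerID, Position, Season, Stadium}.
No further FD applies.

{City, PlayerID, Position, Season, Stadium}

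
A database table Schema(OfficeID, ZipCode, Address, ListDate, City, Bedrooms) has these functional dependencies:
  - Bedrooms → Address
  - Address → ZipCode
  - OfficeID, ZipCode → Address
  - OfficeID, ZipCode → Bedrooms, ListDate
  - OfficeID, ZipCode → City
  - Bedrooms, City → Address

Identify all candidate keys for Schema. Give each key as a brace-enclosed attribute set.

No FD produces {OfficeID}, so it must be in every candidate key.
{Address, OfficeID} is a candidate key since {Address, OfficeID}⁺ = {Address, Bedrooms, City, ListDate, OfficeID, ZipCode} covers every attribute.
{Bedrooms, OfficeID} is a candidate key since {Bedrooms, OfficeID}⁺ = {Address, Bedrooms, City, ListDate, OfficeID, ZipCode} covers every attribute.
{OfficeID, ZipCode} is a candidate key since {OfficeID, ZipCode}⁺ = {Address, Bedrooms, City, ListDate, OfficeID, ZipCode} covers every attribute.
No proper subset of any of these is a key, and no other minimal superkey exists.

{Address, OfficeID}, {Bedrooms, OfficeID}, {OfficeID, ZipCode}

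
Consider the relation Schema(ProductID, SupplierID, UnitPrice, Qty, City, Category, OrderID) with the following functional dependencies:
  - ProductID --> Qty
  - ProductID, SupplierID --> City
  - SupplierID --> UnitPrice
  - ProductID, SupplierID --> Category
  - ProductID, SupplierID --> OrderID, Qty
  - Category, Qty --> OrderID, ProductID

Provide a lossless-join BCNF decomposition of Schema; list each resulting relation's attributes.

Candidate keys of the original relation: {Category, Qty, SupplierID}, {ProductID, SupplierID}.
{Category, City, OrderID, ProductID, Qty, SupplierID, UnitPrice}: {ProductID} determines {ProductID, Qty} here but is not a superkey — split on ProductID --> Qty, giving {ProductID, Qty} and {Category, City, OrderID, ProductID, SupplierID, UnitPrice}.
{ProductID, Qty} is in BCNF.
{Category, City, OrderID, ProductID, SupplierID, UnitPrice}: {SupplierID} determines {SupplierID, UnitPrice} here but is not a superkey — split on SupplierID --> UnitPrice, giving {SupplierID, UnitPrice} and {Category, City, OrderID, ProductID, SupplierID}.
{SupplierID, UnitPrice} is in BCNF.
{Category, City, OrderID, ProductID, SupplierID}: {Category, ProductID} determines {Category, OrderID, ProductID} here but is not a superkey — split on Category, ProductID --> OrderID, giving {Category, OrderID, ProductID} and {Category, City, ProductID, SupplierID}.
{Category, OrderID, ProductID} is in BCNF.
{Category, City, ProductID, SupplierID} is in BCNF.

{Category, City, ProductID, SupplierID}; {Category, OrderID, ProductID}; {ProductID, Qty}; {SupplierID, UnitPrice}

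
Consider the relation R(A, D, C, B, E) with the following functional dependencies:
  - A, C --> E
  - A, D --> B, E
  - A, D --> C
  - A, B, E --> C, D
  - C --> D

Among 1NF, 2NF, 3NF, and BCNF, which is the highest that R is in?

3NF

Candidate keys: {A, B, E}, {A, C}, {A, D}. Prime attributes: {A, B, C, D, E}.
For C --> D we have {C}⁺ = {C, D}; {C} is not a superkey, so BCNF fails.
Its right-hand attributes {D} are all prime, as are those of every other non-superkey FD — the relation is in 3NF.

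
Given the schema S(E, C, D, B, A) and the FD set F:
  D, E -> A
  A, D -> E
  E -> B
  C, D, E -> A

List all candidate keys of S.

{C, D} never appear on the right of any FD, so every key must include all of them.
{A, C, D}⁺ = {A, B, C, D, E}, which is every attribute, so {A, C, D} is a candidate key.
{C, D, E}⁺ = {A, B, C, D, E}, which is every attribute, so {C, D, E} is a candidate key.
These are minimal and exhaustive — every other superkey contains one of them.

{A, C, D}, {C, D, E}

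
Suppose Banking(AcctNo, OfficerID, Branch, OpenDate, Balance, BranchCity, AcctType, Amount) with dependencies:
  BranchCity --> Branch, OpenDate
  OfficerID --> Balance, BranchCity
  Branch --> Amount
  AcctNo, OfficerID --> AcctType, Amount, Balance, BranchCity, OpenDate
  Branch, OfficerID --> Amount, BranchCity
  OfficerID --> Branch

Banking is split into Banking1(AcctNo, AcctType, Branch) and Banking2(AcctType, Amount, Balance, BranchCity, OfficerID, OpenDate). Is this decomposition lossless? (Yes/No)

No

The shared attributes are {AcctType} and {AcctType}⁺ = {AcctType}.
Neither Banking1 nor Banking2 is contained in that closure, so the decomposition is lossy.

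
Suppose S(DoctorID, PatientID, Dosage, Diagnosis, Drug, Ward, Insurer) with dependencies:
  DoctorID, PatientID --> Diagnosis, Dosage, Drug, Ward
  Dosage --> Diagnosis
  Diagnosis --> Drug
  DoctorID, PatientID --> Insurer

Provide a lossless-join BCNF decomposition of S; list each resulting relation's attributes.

Candidate key of the original relation: {DoctorID, PatientID}.
{Diagnosis, DoctorID, Dosage, Drug, Insurer, PatientID, Ward}: {Dosage} determines {Diagnosis, Dosage, Drug} here but is not a superkey — split on Dosage --> Diagnosis, Drug, giving {Diagnosis, Dosage, Drug} and {DoctorID, Dosage, Insurer, PatientID, Ward}.
{Diagnosis, Dosage, Drug}: {Diagnosis} determines {Diagnosis, Drug} here but is not a superkey — split on Diagnosis --> Drug, giving {Diagnosis, Drug} and {Diagnosis, Dosage}.
{Diagnosis, Drug}: every determinant is a superkey — BCNF.
{Diagnosis, Dosage}: every determinant is a superkey — BCNF.
{DoctorID, Dosage, Insurer, PatientID, Ward}: every determinant is a superkey — BCNF.

{Diagnosis, Dosage}; {Diagnosis, Drug}; {DoctorID, Dosage, Insurer, PatientID, Ward}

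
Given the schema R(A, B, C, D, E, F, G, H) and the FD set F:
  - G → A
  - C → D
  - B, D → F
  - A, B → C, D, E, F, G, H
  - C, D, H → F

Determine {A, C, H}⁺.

{A, C, D, F, H}

Start with {A, C, H}.
C → D applies; add {D} → now {A, C, D, H}.
C, D, H → F applies; add {F} → now {A, C, D, F, H}.
No further FD applies.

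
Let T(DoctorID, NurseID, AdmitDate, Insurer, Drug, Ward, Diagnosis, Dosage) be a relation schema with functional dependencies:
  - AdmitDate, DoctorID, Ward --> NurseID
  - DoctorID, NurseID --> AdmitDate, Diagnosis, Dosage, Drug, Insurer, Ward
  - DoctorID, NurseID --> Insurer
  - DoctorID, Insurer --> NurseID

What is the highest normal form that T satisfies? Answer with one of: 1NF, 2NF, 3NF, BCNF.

BCNF

Candidate keys: {AdmitDate, DoctorID, Ward}, {DoctorID, Insurer}, {DoctorID, NurseID}. Prime attributes: {AdmitDate, DoctorID, Insurer, NurseID, Ward}.
The left-hand side of every FD is a superkey, so BCNF is satisfied.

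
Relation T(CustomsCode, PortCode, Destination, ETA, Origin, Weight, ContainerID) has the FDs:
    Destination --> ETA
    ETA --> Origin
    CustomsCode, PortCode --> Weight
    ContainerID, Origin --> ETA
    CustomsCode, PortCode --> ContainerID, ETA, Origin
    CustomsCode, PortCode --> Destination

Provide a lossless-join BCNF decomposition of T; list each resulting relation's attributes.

{ContainerID, CustomsCode, Destination, PortCode, Weight}; {Destination, ETA}; {ETA, Origin}

Candidate key of the original relation: {CustomsCode, PortCode}.
{ContainerID, CustomsCode, Destination, ETA, Origin, PortCode, Weight}: {Destination} determines {Destination, ETA, Origin} here but is not a superkey — split on Destination --> ETA, Origin, giving {Destination, ETA, Origin} and {ContainerID, CustomsCode, Destination, PortCode, Weight}.
{Destination, ETA, Origin}: {ETA} determines {ETA, Origin} here but is not a superkey — split on ETA --> Origin, giving {ETA, Origin} and {Destination, ETA}.
{ETA, Origin}: every determinant is a superkey — BCNF.
{Destination, ETA}: every determinant is a superkey — BCNF.
{ContainerID, CustomsCode, Destination, PortCode, Weight}: every determinant is a superkey — BCNF.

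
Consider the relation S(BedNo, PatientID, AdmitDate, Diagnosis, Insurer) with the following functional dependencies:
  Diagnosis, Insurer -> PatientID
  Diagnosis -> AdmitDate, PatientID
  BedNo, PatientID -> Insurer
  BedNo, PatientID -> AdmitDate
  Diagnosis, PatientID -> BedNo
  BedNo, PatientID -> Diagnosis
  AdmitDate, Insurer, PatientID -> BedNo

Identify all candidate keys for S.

Closure of {Diagnosis} is {AdmitDate, BedNo, Diagnosis, Insurer, PatientID}, the whole schema; {Diagnosis} is a candidate key.
Closure of {BedNo, PatientID} is {AdmitDate, BedNo, Diagnosis, Insurer, PatientID}, the whole schema; {BedNo, PatientID} is a candidate key.
Closure of {AdmitDate, Insurer, PatientID} is {AdmitDate, BedNo, Diagnosis, Insurer, PatientID}, the whole schema; {AdmitDate, Insurer, PatientID} is a candidate key.
Any other superkey properly contains one of these, so there are no further candidate keys.

{AdmitDate, Insurer, PatientID}, {BedNo, PatientID}, {Diagnosis}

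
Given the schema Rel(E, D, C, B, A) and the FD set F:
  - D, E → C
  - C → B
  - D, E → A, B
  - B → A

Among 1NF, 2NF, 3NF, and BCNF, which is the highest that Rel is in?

2NF

Candidate key: {D, E}. Prime attributes: {D, E}.
C → B breaks BCNF: {C}⁺ = {A, B, C}, so {C} is not a superkey.
C → B determines the non-prime attribute {B} from a non-superkey — 3NF is violated.
Checking every proper subset of each key, none determines a non-prime attribute — 2NF is satisfied.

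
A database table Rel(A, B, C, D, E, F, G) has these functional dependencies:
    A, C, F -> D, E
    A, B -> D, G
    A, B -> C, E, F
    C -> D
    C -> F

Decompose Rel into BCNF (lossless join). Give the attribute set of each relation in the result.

Candidate key of the original relation: {A, B}.
Within {A, B, C, D, E, F, G}: {A, C, F}⁺ ∩ {A, B, C, D, E, F, G} = {A, C, D, E, F}, not the whole set, so A, C, F -> D, E violates BCNF; decompose into {A, C, D, E, F} and {A, B, C, F, G}.
Within {A, C, D, E, F}: {C}⁺ ∩ {A, C, D, E, F} = {C, D, F}, not the whole set, so C -> D, F violates BCNF; decompose into {C, D, F} and {A, C, E}.
{C, D, F}: every determinant is a superkey — BCNF.
{A, C, E}: every determinant is a superkey — BCNF.
Within {A, B, C, F, G}: {C}⁺ ∩ {A, B, C, F, G} = {C, F}, not the whole set, so C -> F violates BCNF; decompose into {C, F} and {A, B, C, G}.
{C, F}: every determinant is a superkey — BCNF.
{A, B, C, G}: every determinant is a superkey — BCNF.

{A, B, C, G}; {A, C, E}; {C, D, F}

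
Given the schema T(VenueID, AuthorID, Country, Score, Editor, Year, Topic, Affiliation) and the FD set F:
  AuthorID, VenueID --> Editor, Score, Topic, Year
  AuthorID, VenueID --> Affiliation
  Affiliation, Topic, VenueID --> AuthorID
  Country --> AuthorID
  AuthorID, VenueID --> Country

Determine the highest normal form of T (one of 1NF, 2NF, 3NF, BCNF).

3NF

Candidate keys: {Affiliation, Topic, VenueID}, {AuthorID, VenueID}, {Country, VenueID}. Prime attributes: {Affiliation, AuthorID, Country, Topic, VenueID}.
Country --> AuthorID breaks BCNF: {Country}⁺ = {AuthorID, Country}, so {Country} is not a superkey.
But every attribute on its right side ({AuthorID}) is prime, and the same holds for every other non-superkey FD, so 3NF still holds.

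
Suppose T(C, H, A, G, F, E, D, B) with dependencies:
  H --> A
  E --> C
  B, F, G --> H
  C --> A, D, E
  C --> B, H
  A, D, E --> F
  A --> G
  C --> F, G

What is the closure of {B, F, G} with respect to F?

{A, B, F, G, H}

Start with {B, F, G}.
B, F, G --> H applies; add {H} → now {B, F, G, H}.
H --> A applies; add {A} → now {A, B, F, G, H}.
No further FD applies.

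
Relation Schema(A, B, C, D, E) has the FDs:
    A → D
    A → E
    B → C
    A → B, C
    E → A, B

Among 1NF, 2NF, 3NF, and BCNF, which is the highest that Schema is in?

2NF

Candidate keys: {A}, {E}. Prime attributes: {A, E}.
B → C breaks BCNF: {B}⁺ = {B, C}, so {B} is not a superkey.
B → C determines the non-prime attribute {C} from a non-superkey — 3NF is violated.
Every candidate key is a single attribute, so no partial dependency is possible; 2NF holds.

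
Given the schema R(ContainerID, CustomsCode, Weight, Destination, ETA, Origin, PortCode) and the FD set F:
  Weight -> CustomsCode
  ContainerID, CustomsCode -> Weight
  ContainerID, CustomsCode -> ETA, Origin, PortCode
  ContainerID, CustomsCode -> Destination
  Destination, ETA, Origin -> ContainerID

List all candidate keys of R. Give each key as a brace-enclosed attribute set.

{ContainerID, CustomsCode}⁺ = {ContainerID, CustomsCode, Destination, ETA, Origin, PortCode, Weight} — all of the relation — so {ContainerID, CustomsCode} is a candidate key.
{ContainerID, Weight}⁺ = {ContainerID, CustomsCode, Destination, ETA, Origin, PortCode, Weight} — all of the relation — so {ContainerID, Weight} is a candidate key.
{CustomsCode, Destination, ETA, Origin}⁺ = {ContainerID, CustomsCode, Destination, ETA, Origin, PortCode, Weight} — all of the relation — so {CustomsCode, Destination, ETA, Origin} is a candidate key.
{Destination, ETA, Origin, Weight}⁺ = {ContainerID, CustomsCode, Destination, ETA, Origin, PortCode, Weight} — all of the relation — so {Destination, ETA, Origin, Weight} is a candidate key.
No proper subset of any of these is a key, and no other minimal superkey exists.

{ContainerID, CustomsCode}, {ContainerID, Weight}, {CustomsCode, Destination, ETA, Origin}, {Destination, ETA, Origin, Weight}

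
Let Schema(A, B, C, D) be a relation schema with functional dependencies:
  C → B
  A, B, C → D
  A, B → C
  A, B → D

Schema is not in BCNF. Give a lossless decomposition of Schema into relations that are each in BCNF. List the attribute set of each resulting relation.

{A, C, D}; {B, C}

Candidate keys of the original relation: {A, B}, {A, C}.
In {A, B, C, D}, {C} is not a superkey ({C}⁺ restricted to this set is {B, C}), so split on C → B into {B, C} and {A, C, D}.
{B, C} has no BCNF violation.
{A, C, D} has no BCNF violation.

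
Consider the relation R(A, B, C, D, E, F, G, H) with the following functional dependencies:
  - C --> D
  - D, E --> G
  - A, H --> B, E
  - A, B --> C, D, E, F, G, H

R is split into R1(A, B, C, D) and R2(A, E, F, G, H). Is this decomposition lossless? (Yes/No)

No

Common attributes: {A}; their closure is {A}.
Neither R1 nor R2 is contained in that closure, so the decomposition is lossy.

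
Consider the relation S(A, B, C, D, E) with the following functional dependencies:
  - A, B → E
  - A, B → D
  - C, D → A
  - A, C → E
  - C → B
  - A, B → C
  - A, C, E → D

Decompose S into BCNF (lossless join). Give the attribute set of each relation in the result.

{A, C, D, E}; {B, C}

Candidate keys of the original relation: {A, B}, {A, C}, {C, D}.
Within {A, B, C, D, E}: {C}⁺ ∩ {A, B, C, D, E} = {B, C}, not the whole set, so C → B violates BCNF; decompose into {B, C} and {A, C, D, E}.
{B, C} is in BCNF.
{A, C, D, E} is in BCNF.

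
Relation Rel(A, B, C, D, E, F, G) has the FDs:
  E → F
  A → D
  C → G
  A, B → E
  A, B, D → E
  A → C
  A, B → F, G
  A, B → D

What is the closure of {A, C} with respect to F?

{A, C, D, G}

Start with {A, C}.
A → D applies; add {D} → now {A, C, D}.
C → G applies; add {G} → now {A, C, D, G}.
No further FD applies.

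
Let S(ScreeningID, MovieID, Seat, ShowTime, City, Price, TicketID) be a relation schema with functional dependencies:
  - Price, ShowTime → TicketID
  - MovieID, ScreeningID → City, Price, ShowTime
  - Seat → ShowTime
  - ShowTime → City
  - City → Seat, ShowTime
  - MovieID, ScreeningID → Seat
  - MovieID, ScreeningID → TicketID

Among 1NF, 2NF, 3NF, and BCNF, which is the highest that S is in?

2NF

Candidate key: {MovieID, ScreeningID}. Prime attributes: {MovieID, ScreeningID}.
Price, ShowTime → TicketID breaks BCNF: {Price, ShowTime}⁺ = {City, Price, Seat, ShowTime, TicketID}, so {Price, ShowTime} is not a superkey.
Because {TicketID} is non-prime and the left side of Price, ShowTime → TicketID is not a superkey, the relation is not in 3NF.
No proper subset of a key has a non-prime attribute in its closure, so there is no partial dependency; 2NF holds.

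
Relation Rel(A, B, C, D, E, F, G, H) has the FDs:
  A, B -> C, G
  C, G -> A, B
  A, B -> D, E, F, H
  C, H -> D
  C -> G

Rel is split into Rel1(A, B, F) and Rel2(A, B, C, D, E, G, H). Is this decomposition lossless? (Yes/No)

Yes

The shared attributes are {A, B} and {A, B}⁺ = {A, B, C, D, E, F, G, H}.
Rel1 is contained in that closure, so Rel1 ∩ Rel2 -> Rel1 holds and the join is lossless.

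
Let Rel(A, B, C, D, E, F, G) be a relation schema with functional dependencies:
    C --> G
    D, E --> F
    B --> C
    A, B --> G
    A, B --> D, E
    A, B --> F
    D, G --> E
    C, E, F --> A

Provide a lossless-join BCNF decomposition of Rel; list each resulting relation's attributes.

Candidate keys of the original relation: {A, B}, {B, D}, {B, E, F}.
In {A, B, C, D, E, F, G}, {C} is not a superkey ({C}⁺ restricted to this set is {C, G}), so split on C --> G into {C, G} and {A, B, C, D, E, F}.
{C, G} has no BCNF violation.
In {A, B, C, D, E, F}, {D, E} is not a superkey ({D, E}⁺ restricted to this set is {D, E, F}), so split on D, E --> F into {D, E, F} and {A, B, C, D, E}.
{D, E, F} has no BCNF violation.
In {A, B, C, D, E}, {B} is not a superkey ({B}⁺ restricted to this set is {B, C}), so split on B --> C into {B, C} and {A, B, D, E}.
{B, C} has no BCNF violation.
{A, B, D, E} has no BCNF violation.

{A, B, D, E}; {B, C}; {C, G}; {D, E, F}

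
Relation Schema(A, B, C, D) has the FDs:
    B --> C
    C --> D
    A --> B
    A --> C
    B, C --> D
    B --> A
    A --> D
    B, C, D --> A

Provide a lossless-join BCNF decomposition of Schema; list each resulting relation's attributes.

{A, B, C}; {C, D}

Candidate keys of the original relation: {A}, {B}.
{A, B, C, D}: {C} determines {C, D} here but is not a superkey — split on C --> D, giving {C, D} and {A, B, C}.
{C, D} is in BCNF.
{A, B, C} is in BCNF.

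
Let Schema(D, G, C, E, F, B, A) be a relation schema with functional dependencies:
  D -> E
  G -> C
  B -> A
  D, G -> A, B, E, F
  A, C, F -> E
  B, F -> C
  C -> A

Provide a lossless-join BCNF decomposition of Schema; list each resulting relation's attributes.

Candidate key of the original relation: {D, G}.
Within {A, B, C, D, E, F, G}: {D}⁺ ∩ {A, B, C, D, E, F, G} = {D, E}, not the whole set, so D -> E violates BCNF; decompose into {D, E} and {A, B, C, D, F, G}.
{D, E} is in BCNF.
Within {A, B, C, D, F, G}: {G}⁺ ∩ {A, B, C, D, F, G} = {A, C, G}, not the whole set, so G -> A, C violates BCNF; decompose into {A, C, G} and {B, D, F, G}.
Within {A, C, G}: {C}⁺ ∩ {A, C, G} = {A, C}, not the whole set, so C -> A violates BCNF; decompose into {A, C} and {C, G}.
{A, C} is in BCNF.
{C, G} is in BCNF.
{B, D, F, G} is in BCNF.

{A, C}; {B, D, F, G}; {C, G}; {D, E}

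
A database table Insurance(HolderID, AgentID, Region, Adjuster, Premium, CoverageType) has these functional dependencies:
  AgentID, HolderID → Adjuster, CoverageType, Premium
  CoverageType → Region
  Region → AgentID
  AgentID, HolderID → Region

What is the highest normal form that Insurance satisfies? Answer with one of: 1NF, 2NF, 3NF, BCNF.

Candidate keys: {AgentID, HolderID}, {CoverageType, HolderID}, {HolderID, Region}. Prime attributes: {AgentID, CoverageType, HolderID, Region}.
For CoverageType → Region we have {CoverageType}⁺ = {AgentID, CoverageType, Region}; {CoverageType} is not a superkey, so BCNF fails.
Its right-hand attributes {Region} are all prime, as are those of every other non-superkey FD — the relation is in 3NF.

3NF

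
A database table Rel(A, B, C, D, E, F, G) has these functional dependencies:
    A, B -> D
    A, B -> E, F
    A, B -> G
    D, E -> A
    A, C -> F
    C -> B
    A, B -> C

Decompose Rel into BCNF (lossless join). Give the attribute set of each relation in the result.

Candidate keys of the original relation: {A, B}, {A, C}, {B, D, E}, {C, D, E}.
In {A, B, C, D, E, F, G}, {D, E} is not a superkey ({D, E}⁺ restricted to this set is {A, D, E}), so split on D, E -> A into {A, D, E} and {B, C, D, E, F, G}.
{A, D, E} is in BCNF.
In {B, C, D, E, F, G}, {C} is not a superkey ({C}⁺ restricted to this set is {B, C}), so split on C -> B into {B, C} and {C, D, E, F, G}.
{B, C} is in BCNF.
{C, D, E, F, G} is in BCNF.

{A, D, E}; {B, C}; {C, D, E, F, G}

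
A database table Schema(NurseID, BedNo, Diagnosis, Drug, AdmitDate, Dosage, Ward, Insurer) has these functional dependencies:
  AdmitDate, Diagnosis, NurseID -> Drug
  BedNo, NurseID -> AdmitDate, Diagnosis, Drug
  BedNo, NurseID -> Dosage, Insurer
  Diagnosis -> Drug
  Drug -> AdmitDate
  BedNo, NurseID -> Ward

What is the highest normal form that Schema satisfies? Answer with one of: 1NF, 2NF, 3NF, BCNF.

2NF

Candidate key: {BedNo, NurseID}. Prime attributes: {BedNo, NurseID}.
AdmitDate, Diagnosis, NurseID -> Drug: {AdmitDate, Diagnosis, NurseID}⁺ = {AdmitDate, Diagnosis, Drug, NurseID}, which is not all of the attributes, so the left side is not a superkey — BCNF is violated.
Because {Drug} is non-prime and the left side of AdmitDate, Diagnosis, NurseID -> Drug is not a superkey, the relation is not in 3NF.
No proper subset of a key has a non-prime attribute in its closure, so there is no partial dependency; 2NF holds.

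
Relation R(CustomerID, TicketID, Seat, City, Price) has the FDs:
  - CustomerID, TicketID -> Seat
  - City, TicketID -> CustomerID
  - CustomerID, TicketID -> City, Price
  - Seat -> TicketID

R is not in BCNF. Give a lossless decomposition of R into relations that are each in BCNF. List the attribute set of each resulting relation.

Candidate keys of the original relation: {City, Seat}, {City, TicketID}, {CustomerID, Seat}, {CustomerID, TicketID}.
Within {City, CustomerID, Price, Seat, TicketID}: {Seat}⁺ ∩ {City, CustomerID, Price, Seat, TicketID} = {Seat, TicketID}, not the whole set, so Seat -> TicketID violates BCNF; decompose into {Seat, TicketID} and {City, CustomerID, Price, Seat}.
{Seat, TicketID}: every determinant is a superkey — BCNF.
{City, CustomerID, Price, Seat}: every determinant is a superkey — BCNF.

{City, CustomerID, Price, Seat}; {Seat, TicketID}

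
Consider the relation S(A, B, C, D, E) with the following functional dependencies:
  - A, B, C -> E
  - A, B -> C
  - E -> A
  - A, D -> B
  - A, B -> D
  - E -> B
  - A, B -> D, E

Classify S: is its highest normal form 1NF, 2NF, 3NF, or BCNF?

Candidate keys: {A, B}, {A, D}, {E}. Prime attributes: {A, B, D, E}.
Every FD has a superkey on the left, so the relation is in BCNF.

BCNF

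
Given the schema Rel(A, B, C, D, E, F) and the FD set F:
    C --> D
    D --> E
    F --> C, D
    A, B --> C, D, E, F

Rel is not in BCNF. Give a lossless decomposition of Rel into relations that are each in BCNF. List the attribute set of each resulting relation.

Candidate key of the original relation: {A, B}.
{A, B, C, D, E, F}: {C} determines {C, D, E} here but is not a superkey — split on C --> D, E, giving {C, D, E} and {A, B, C, F}.
{C, D, E}: {D} determines {D, E} here but is not a superkey — split on D --> E, giving {D, E} and {C, D}.
{D, E}: every determinant is a superkey — BCNF.
{C, D}: every determinant is a superkey — BCNF.
{A, B, C, F}: {F} determines {C, F} here but is not a superkey — split on F --> C, giving {C, F} and {A, B, F}.
{C, F}: every determinant is a superkey — BCNF.
{A, B, F}: every determinant is a superkey — BCNF.

{A, B, F}; {C, D}; {C, F}; {D, E}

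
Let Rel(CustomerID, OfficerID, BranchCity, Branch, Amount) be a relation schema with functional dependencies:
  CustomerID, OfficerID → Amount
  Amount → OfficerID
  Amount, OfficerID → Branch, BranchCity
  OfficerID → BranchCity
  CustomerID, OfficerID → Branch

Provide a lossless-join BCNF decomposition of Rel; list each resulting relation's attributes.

{Amount, Branch, OfficerID}; {Amount, CustomerID}; {BranchCity, OfficerID}

Candidate keys of the original relation: {Amount, CustomerID}, {CustomerID, OfficerID}.
Within {Amount, Branch, BranchCity, CustomerID, OfficerID}: {Amount}⁺ ∩ {Amount, Branch, BranchCity, CustomerID, OfficerID} = {Amount, Branch, BranchCity, OfficerID}, not the whole set, so Amount → Branch, BranchCity, OfficerID violates BCNF; decompose into {Amount, Branch, BranchCity, OfficerID} and {Amount, CustomerID}.
Within {Amount, Branch, BranchCity, OfficerID}: {OfficerID}⁺ ∩ {Amount, Branch, BranchCity, OfficerID} = {BranchCity, OfficerID}, not the whole set, so OfficerID → BranchCity violates BCNF; decompose into {BranchCity, OfficerID} and {Amount, Branch, OfficerID}.
{BranchCity, OfficerID}: every determinant is a superkey — BCNF.
{Amount, Branch, OfficerID}: every determinant is a superkey — BCNF.
{Amount, CustomerID}: every determinant is a superkey — BCNF.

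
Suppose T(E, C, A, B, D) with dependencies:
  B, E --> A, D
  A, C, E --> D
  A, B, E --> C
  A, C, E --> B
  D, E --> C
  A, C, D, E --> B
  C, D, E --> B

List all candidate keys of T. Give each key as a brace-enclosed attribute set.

{E} never appears on the right of any FD, so every key must include it.
Closure of {B, E} is {A, B, C, D, E}, the whole schema; {B, E} is a candidate key.
Closure of {D, E} is {A, B, C, D, E}, the whole schema; {D, E} is a candidate key.
Closure of {A, C, E} is {A, B, C, D, E}, the whole schema; {A, C, E} is a candidate key.
Any other superkey properly contains one of these, so there are no further candidate keys.

{A, C, E}, {B, E}, {D, E}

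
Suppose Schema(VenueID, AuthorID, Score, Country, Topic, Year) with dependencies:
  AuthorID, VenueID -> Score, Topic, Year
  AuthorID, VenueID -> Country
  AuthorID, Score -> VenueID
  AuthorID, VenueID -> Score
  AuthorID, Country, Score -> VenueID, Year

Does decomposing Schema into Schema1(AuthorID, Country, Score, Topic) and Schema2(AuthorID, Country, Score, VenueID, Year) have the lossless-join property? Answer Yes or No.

The shared attributes are {AuthorID, Country, Score} and {AuthorID, Country, Score}⁺ = {AuthorID, Country, Score, Topic, VenueID, Year}.
Schema1 is contained in that closure, so Schema1 ∩ Schema2 -> Schema1 holds and the join is lossless.

Yes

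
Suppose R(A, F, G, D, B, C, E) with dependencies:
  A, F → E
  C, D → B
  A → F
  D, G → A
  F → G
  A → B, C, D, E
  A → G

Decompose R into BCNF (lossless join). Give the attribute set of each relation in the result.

{A, C, D, E, F}; {B, C, D}; {F, G}

Candidate keys of the original relation: {A}, {D, F}, {D, G}.
{A, B, C, D, E, F, G}: {C, D} determines {B, C, D} here but is not a superkey — split on C, D → B, giving {B, C, D} and {A, C, D, E, F, G}.
{B, C, D}: every determinant is a superkey — BCNF.
{A, C, D, E, F, G}: {F} determines {F, G} here but is not a superkey — split on F → G, giving {F, G} and {A, C, D, E, F}.
{F, G}: every determinant is a superkey — BCNF.
{A, C, D, E, F}: every determinant is a superkey — BCNF.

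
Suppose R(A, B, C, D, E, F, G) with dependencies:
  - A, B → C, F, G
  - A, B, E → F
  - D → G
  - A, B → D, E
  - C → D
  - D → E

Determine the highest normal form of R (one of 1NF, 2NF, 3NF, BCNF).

Candidate key: {A, B}. Prime attributes: {A, B}.
For D → G we have {D}⁺ = {D, E, G}; {D} is not a superkey, so BCNF fails.
D → G determines the non-prime attribute {G} from a non-superkey — 3NF is violated.
No non-prime attribute depends on a proper subset of any candidate key, so 2NF holds.

2NF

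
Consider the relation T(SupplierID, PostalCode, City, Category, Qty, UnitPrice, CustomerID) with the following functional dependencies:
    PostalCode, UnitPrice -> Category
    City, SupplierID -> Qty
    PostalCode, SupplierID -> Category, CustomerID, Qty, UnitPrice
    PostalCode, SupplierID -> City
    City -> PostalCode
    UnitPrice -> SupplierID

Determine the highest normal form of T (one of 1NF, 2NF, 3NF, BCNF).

Candidate keys: {City, SupplierID}, {City, UnitPrice}, {PostalCode, SupplierID}, {PostalCode, UnitPrice}. Prime attributes: {City, PostalCode, SupplierID, UnitPrice}.
City -> PostalCode breaks BCNF: {City}⁺ = {City, PostalCode}, so {City} is not a superkey.
But every attribute on its right side ({PostalCode}) is prime, and the same holds for every other non-superkey FD, so 3NF still holds.

3NF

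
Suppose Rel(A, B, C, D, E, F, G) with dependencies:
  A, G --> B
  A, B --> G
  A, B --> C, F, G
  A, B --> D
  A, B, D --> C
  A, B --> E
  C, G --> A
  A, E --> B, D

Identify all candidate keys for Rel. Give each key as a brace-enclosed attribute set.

{A, B}, {A, E}, {A, G}, {C, G}

Closure of {A, B} is {A, B, C, D, E, F, G}, the whole schema; {A, B} is a candidate key.
Closure of {A, E} is {A, B, C, D, E, F, G}, the whole schema; {A, E} is a candidate key.
Closure of {A, G} is {A, B, C, D, E, F, G}, the whole schema; {A, G} is a candidate key.
Closure of {C, G} is {A, B, C, D, E, F, G}, the whole schema; {C, G} is a candidate key.
These are minimal and exhaustive — every other superkey contains one of them.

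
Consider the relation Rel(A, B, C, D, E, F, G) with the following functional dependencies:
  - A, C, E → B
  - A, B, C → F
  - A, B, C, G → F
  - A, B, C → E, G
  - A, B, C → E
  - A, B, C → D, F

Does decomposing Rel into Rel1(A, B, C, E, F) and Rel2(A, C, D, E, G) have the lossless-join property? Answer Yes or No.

Yes

Common attributes: {A, C, E}; their closure is {A, B, C, D, E, F, G}.
Since Rel1 ⊆ {A, B, C, D, E, F, G}, the intersection is a superkey of Rel1; the decomposition is lossless.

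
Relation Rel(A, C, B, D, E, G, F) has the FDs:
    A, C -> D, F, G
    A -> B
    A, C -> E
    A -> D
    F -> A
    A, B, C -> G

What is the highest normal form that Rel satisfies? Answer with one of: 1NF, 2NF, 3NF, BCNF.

Candidate keys: {A, C}, {C, F}. Prime attributes: {A, C, F}.
A -> B breaks BCNF: {A}⁺ = {A, B, D}, so {A} is not a superkey.
Because {B} is non-prime and the left side of A -> B is not a superkey, the relation is not in 3NF.
Since {A} ⊂ {A, C} and {A}⁺ ⊇ {B, D} with {B, D} non-prime, there is a partial dependency; 2NF fails.

1NF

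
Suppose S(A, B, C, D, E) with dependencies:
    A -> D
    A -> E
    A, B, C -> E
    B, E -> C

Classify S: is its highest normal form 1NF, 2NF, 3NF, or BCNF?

Candidate key: {A, B}. Prime attributes: {A, B}.
A -> D breaks BCNF: {A}⁺ = {A, D, E}, so {A} is not a superkey.
Because {D} is non-prime and the left side of A -> D is not a superkey, the relation is not in 3NF.
Since {A} ⊂ {A, B} and {A}⁺ ⊇ {D, E} with {D, E} non-prime, there is a partial dependency; 2NF fails.

1NF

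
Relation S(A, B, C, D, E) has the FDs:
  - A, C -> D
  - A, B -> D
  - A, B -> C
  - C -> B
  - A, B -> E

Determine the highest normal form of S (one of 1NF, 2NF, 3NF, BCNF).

3NF

Candidate keys: {A, B}, {A, C}. Prime attributes: {A, B, C}.
C -> B breaks BCNF: {C}⁺ = {B, C}, so {C} is not a superkey.
But every attribute on its right side ({B}) is prime, and the same holds for every other non-superkey FD, so 3NF still holds.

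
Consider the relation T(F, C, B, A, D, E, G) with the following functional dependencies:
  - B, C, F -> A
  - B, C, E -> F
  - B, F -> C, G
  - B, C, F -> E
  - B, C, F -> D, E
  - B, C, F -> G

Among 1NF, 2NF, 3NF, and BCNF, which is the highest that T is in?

BCNF

Candidate keys: {B, C, E}, {B, F}. Prime attributes: {B, C, E, F}.
Every FD has a superkey on the left, so the relation is in BCNF.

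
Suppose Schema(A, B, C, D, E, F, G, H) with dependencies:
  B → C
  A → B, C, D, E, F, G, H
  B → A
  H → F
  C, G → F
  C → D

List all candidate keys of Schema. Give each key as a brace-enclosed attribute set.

{A}, {B}

Closure of {A} is {A, B, C, D, E, F, G, H}, the whole schema; {A} is a candidate key.
Closure of {B} is {A, B, C, D, E, F, G, H}, the whole schema; {B} is a candidate key.
These are minimal and exhaustive — every other superkey contains one of them.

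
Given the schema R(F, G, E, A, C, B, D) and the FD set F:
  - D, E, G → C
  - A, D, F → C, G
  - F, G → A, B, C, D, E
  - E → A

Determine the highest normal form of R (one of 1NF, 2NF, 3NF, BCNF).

Candidate keys: {A, D, F}, {D, E, F}, {F, G}. Prime attributes: {A, D, E, F, G}.
D, E, G → C breaks BCNF: {D, E, G}⁺ = {A, C, D, E, G}, so {D, E, G} is not a superkey.
D, E, G → C has non-prime {C} on the right and a non-superkey on the left, so 3NF fails.
No proper subset of a key has a non-prime attribute in its closure, so there is no partial dependency; 2NF holds.

2NF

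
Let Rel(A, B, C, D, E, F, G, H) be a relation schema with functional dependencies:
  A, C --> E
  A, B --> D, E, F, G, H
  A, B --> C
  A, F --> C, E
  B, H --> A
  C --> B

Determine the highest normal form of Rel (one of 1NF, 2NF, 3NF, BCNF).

3NF

Candidate keys: {A, B}, {A, C}, {A, F}, {B, H}, {C, H}. Prime attributes: {A, B, C, F, H}.
C --> B breaks BCNF: {C}⁺ = {B, C}, so {C} is not a superkey.
But every attribute on its right side ({B}) is prime, and the same holds for every other non-superkey FD, so 3NF still holds.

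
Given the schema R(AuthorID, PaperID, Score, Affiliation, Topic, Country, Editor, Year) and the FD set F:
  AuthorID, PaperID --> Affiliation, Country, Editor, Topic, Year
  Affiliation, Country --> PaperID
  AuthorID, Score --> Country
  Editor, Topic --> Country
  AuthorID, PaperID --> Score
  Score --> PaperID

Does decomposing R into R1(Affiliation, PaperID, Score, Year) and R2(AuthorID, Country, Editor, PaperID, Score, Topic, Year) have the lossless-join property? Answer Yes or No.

No

Common attributes: {PaperID, Score, Year}; their closure is {PaperID, Score, Year}.
The closure covers neither R1 nor R2 entirely; the join is not lossless.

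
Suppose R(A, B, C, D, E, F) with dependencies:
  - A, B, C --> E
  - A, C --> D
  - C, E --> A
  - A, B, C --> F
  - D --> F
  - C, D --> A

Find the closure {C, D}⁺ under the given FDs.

{A, C, D, F}

Start with {C, D}.
D --> F applies; add {F} → now {C, D, F}.
C, D --> A applies; add {A} → now {A, C, D, F}.
No further FD applies.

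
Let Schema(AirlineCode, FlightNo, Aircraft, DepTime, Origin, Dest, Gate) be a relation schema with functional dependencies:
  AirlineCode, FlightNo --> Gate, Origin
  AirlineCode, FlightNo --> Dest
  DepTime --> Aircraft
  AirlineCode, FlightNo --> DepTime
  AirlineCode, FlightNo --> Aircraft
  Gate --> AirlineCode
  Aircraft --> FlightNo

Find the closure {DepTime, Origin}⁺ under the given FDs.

Start with {DepTime, Origin}.
DepTime --> Aircraft applies; add {Aircraft} → now {Aircraft, DepTime, Origin}.
Aircraft --> FlightNo applies; add {FlightNo} → now {Aircraft, DepTime, FlightNo, Origin}.
No further FD applies.

{Aircraft, DepTime, FlightNo, Origin}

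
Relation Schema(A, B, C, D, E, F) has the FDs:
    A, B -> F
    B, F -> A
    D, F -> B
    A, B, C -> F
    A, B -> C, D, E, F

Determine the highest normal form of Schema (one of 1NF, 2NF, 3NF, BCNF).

Candidate keys: {A, B}, {B, F}, {D, F}. Prime attributes: {A, B, D, F}.
The left-hand side of every FD is a superkey, so BCNF is satisfied.

BCNF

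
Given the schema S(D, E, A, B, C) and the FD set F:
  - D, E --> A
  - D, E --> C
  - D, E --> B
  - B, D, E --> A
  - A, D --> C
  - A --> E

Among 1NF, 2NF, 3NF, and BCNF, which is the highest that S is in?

3NF

Candidate keys: {A, D}, {D, E}. Prime attributes: {A, D, E}.
A --> E: {A}⁺ = {A, E}, which is not all of the attributes, so the left side is not a superkey — BCNF is violated.
Since {E} ⊆ prime attributes and every other non-superkey FD also has a prime right side, the schema is in 3NF.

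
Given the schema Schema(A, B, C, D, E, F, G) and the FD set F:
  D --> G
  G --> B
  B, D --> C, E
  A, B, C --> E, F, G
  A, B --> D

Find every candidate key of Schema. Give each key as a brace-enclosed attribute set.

{A} never appears on the right of any FD, so every key must include it.
{A, B}⁺ = {A, B, C, D, E, F, G}, which is every attribute, so {A, B} is a candidate key.
{A, D}⁺ = {A, B, C, D, E, F, G}, which is every attribute, so {A, D} is a candidate key.
{A, G}⁺ = {A, B, C, D, E, F, G}, which is every attribute, so {A, G} is a candidate key.
Any other superkey properly contains one of these, so there are no further candidate keys.

{A, B}, {A, D}, {A, G}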